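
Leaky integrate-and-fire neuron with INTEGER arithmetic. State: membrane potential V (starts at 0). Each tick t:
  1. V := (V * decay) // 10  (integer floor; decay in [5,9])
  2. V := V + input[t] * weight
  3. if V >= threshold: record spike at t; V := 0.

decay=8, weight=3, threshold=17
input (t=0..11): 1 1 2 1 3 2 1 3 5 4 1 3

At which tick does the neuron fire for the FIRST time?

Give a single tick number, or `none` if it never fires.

Answer: 4

Derivation:
t=0: input=1 -> V=3
t=1: input=1 -> V=5
t=2: input=2 -> V=10
t=3: input=1 -> V=11
t=4: input=3 -> V=0 FIRE
t=5: input=2 -> V=6
t=6: input=1 -> V=7
t=7: input=3 -> V=14
t=8: input=5 -> V=0 FIRE
t=9: input=4 -> V=12
t=10: input=1 -> V=12
t=11: input=3 -> V=0 FIRE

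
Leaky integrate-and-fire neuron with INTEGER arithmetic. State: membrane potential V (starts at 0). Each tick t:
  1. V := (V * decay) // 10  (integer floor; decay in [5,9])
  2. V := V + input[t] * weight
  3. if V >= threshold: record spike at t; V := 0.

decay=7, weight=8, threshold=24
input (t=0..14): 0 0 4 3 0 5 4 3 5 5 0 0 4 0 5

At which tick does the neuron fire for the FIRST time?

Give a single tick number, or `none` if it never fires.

t=0: input=0 -> V=0
t=1: input=0 -> V=0
t=2: input=4 -> V=0 FIRE
t=3: input=3 -> V=0 FIRE
t=4: input=0 -> V=0
t=5: input=5 -> V=0 FIRE
t=6: input=4 -> V=0 FIRE
t=7: input=3 -> V=0 FIRE
t=8: input=5 -> V=0 FIRE
t=9: input=5 -> V=0 FIRE
t=10: input=0 -> V=0
t=11: input=0 -> V=0
t=12: input=4 -> V=0 FIRE
t=13: input=0 -> V=0
t=14: input=5 -> V=0 FIRE

Answer: 2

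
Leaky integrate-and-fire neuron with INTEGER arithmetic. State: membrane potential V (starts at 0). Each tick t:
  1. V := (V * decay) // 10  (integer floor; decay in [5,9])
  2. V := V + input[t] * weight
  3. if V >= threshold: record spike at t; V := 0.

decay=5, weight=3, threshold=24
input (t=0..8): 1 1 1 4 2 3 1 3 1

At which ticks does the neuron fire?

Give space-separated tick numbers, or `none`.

Answer: none

Derivation:
t=0: input=1 -> V=3
t=1: input=1 -> V=4
t=2: input=1 -> V=5
t=3: input=4 -> V=14
t=4: input=2 -> V=13
t=5: input=3 -> V=15
t=6: input=1 -> V=10
t=7: input=3 -> V=14
t=8: input=1 -> V=10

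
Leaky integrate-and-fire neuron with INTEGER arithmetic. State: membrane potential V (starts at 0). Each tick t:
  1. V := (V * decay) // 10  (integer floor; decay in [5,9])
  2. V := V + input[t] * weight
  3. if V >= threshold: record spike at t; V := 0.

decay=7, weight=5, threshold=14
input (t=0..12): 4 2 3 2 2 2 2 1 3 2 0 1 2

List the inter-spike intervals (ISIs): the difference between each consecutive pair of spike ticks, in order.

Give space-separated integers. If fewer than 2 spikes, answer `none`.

t=0: input=4 -> V=0 FIRE
t=1: input=2 -> V=10
t=2: input=3 -> V=0 FIRE
t=3: input=2 -> V=10
t=4: input=2 -> V=0 FIRE
t=5: input=2 -> V=10
t=6: input=2 -> V=0 FIRE
t=7: input=1 -> V=5
t=8: input=3 -> V=0 FIRE
t=9: input=2 -> V=10
t=10: input=0 -> V=7
t=11: input=1 -> V=9
t=12: input=2 -> V=0 FIRE

Answer: 2 2 2 2 4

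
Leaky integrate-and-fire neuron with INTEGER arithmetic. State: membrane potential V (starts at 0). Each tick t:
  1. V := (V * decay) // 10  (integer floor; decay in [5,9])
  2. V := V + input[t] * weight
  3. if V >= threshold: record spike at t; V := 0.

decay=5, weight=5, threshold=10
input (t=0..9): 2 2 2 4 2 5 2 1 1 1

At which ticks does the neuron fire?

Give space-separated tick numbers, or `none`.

t=0: input=2 -> V=0 FIRE
t=1: input=2 -> V=0 FIRE
t=2: input=2 -> V=0 FIRE
t=3: input=4 -> V=0 FIRE
t=4: input=2 -> V=0 FIRE
t=5: input=5 -> V=0 FIRE
t=6: input=2 -> V=0 FIRE
t=7: input=1 -> V=5
t=8: input=1 -> V=7
t=9: input=1 -> V=8

Answer: 0 1 2 3 4 5 6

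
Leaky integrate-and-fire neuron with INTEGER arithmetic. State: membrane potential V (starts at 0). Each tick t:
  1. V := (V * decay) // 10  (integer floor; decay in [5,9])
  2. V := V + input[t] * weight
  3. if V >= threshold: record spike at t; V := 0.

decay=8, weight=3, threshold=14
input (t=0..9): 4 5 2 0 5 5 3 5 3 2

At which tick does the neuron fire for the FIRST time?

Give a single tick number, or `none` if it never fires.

t=0: input=4 -> V=12
t=1: input=5 -> V=0 FIRE
t=2: input=2 -> V=6
t=3: input=0 -> V=4
t=4: input=5 -> V=0 FIRE
t=5: input=5 -> V=0 FIRE
t=6: input=3 -> V=9
t=7: input=5 -> V=0 FIRE
t=8: input=3 -> V=9
t=9: input=2 -> V=13

Answer: 1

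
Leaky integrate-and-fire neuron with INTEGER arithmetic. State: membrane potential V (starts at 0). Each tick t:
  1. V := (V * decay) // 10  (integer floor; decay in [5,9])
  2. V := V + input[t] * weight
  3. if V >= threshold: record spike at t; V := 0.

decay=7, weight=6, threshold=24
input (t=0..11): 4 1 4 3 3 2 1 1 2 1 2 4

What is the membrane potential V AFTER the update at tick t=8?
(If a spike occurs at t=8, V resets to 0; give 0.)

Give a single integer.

t=0: input=4 -> V=0 FIRE
t=1: input=1 -> V=6
t=2: input=4 -> V=0 FIRE
t=3: input=3 -> V=18
t=4: input=3 -> V=0 FIRE
t=5: input=2 -> V=12
t=6: input=1 -> V=14
t=7: input=1 -> V=15
t=8: input=2 -> V=22
t=9: input=1 -> V=21
t=10: input=2 -> V=0 FIRE
t=11: input=4 -> V=0 FIRE

Answer: 22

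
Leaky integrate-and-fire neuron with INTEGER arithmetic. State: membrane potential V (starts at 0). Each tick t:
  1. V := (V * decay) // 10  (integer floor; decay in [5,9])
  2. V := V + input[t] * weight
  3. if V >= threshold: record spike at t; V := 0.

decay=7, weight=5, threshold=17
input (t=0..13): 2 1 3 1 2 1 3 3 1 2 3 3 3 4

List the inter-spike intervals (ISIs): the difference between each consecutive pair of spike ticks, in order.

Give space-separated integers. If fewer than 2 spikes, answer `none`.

t=0: input=2 -> V=10
t=1: input=1 -> V=12
t=2: input=3 -> V=0 FIRE
t=3: input=1 -> V=5
t=4: input=2 -> V=13
t=5: input=1 -> V=14
t=6: input=3 -> V=0 FIRE
t=7: input=3 -> V=15
t=8: input=1 -> V=15
t=9: input=2 -> V=0 FIRE
t=10: input=3 -> V=15
t=11: input=3 -> V=0 FIRE
t=12: input=3 -> V=15
t=13: input=4 -> V=0 FIRE

Answer: 4 3 2 2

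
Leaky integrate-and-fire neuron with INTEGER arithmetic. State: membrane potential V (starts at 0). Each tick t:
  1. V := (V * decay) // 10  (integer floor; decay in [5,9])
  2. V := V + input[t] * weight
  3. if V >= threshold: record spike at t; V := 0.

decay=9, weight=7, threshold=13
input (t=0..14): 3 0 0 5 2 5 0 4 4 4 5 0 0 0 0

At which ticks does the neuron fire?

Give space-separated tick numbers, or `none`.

t=0: input=3 -> V=0 FIRE
t=1: input=0 -> V=0
t=2: input=0 -> V=0
t=3: input=5 -> V=0 FIRE
t=4: input=2 -> V=0 FIRE
t=5: input=5 -> V=0 FIRE
t=6: input=0 -> V=0
t=7: input=4 -> V=0 FIRE
t=8: input=4 -> V=0 FIRE
t=9: input=4 -> V=0 FIRE
t=10: input=5 -> V=0 FIRE
t=11: input=0 -> V=0
t=12: input=0 -> V=0
t=13: input=0 -> V=0
t=14: input=0 -> V=0

Answer: 0 3 4 5 7 8 9 10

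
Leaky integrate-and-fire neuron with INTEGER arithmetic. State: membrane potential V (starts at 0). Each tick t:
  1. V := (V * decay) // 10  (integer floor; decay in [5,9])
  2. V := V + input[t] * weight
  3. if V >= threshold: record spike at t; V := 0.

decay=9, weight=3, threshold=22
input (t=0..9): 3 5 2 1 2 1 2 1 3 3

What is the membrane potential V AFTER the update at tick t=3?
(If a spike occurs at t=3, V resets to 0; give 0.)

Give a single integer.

t=0: input=3 -> V=9
t=1: input=5 -> V=0 FIRE
t=2: input=2 -> V=6
t=3: input=1 -> V=8
t=4: input=2 -> V=13
t=5: input=1 -> V=14
t=6: input=2 -> V=18
t=7: input=1 -> V=19
t=8: input=3 -> V=0 FIRE
t=9: input=3 -> V=9

Answer: 8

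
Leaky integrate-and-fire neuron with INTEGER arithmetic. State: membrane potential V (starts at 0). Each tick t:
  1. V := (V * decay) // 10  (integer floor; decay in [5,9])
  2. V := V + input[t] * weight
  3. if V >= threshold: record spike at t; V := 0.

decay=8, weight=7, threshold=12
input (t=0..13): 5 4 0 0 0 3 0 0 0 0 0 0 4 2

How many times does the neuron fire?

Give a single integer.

t=0: input=5 -> V=0 FIRE
t=1: input=4 -> V=0 FIRE
t=2: input=0 -> V=0
t=3: input=0 -> V=0
t=4: input=0 -> V=0
t=5: input=3 -> V=0 FIRE
t=6: input=0 -> V=0
t=7: input=0 -> V=0
t=8: input=0 -> V=0
t=9: input=0 -> V=0
t=10: input=0 -> V=0
t=11: input=0 -> V=0
t=12: input=4 -> V=0 FIRE
t=13: input=2 -> V=0 FIRE

Answer: 5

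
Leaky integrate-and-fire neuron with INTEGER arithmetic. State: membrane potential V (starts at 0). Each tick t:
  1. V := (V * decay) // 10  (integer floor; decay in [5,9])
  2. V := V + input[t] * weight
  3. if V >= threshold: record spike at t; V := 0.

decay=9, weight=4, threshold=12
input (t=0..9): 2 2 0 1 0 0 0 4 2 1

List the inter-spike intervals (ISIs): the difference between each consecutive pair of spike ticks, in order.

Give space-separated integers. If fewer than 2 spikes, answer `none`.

t=0: input=2 -> V=8
t=1: input=2 -> V=0 FIRE
t=2: input=0 -> V=0
t=3: input=1 -> V=4
t=4: input=0 -> V=3
t=5: input=0 -> V=2
t=6: input=0 -> V=1
t=7: input=4 -> V=0 FIRE
t=8: input=2 -> V=8
t=9: input=1 -> V=11

Answer: 6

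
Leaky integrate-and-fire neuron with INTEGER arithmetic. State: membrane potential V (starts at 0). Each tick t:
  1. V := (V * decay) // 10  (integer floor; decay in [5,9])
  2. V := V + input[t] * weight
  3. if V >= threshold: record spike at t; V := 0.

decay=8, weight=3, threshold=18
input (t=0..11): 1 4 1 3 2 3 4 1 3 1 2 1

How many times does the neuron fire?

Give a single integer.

t=0: input=1 -> V=3
t=1: input=4 -> V=14
t=2: input=1 -> V=14
t=3: input=3 -> V=0 FIRE
t=4: input=2 -> V=6
t=5: input=3 -> V=13
t=6: input=4 -> V=0 FIRE
t=7: input=1 -> V=3
t=8: input=3 -> V=11
t=9: input=1 -> V=11
t=10: input=2 -> V=14
t=11: input=1 -> V=14

Answer: 2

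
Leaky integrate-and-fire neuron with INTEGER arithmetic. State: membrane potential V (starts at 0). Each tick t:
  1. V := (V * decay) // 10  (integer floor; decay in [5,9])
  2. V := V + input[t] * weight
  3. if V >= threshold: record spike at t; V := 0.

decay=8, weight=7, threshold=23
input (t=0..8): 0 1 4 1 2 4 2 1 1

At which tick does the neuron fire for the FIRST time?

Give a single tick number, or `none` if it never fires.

t=0: input=0 -> V=0
t=1: input=1 -> V=7
t=2: input=4 -> V=0 FIRE
t=3: input=1 -> V=7
t=4: input=2 -> V=19
t=5: input=4 -> V=0 FIRE
t=6: input=2 -> V=14
t=7: input=1 -> V=18
t=8: input=1 -> V=21

Answer: 2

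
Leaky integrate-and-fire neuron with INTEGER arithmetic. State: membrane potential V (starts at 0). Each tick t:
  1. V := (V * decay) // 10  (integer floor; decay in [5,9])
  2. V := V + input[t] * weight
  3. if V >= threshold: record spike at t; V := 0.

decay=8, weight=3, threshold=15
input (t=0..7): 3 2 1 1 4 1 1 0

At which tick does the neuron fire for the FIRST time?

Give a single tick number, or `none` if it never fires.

t=0: input=3 -> V=9
t=1: input=2 -> V=13
t=2: input=1 -> V=13
t=3: input=1 -> V=13
t=4: input=4 -> V=0 FIRE
t=5: input=1 -> V=3
t=6: input=1 -> V=5
t=7: input=0 -> V=4

Answer: 4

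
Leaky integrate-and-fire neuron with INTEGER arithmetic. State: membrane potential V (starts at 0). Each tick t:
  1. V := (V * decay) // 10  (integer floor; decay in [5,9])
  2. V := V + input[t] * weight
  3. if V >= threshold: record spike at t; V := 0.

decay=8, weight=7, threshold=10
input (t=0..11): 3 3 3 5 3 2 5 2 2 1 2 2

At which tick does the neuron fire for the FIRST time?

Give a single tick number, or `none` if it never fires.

t=0: input=3 -> V=0 FIRE
t=1: input=3 -> V=0 FIRE
t=2: input=3 -> V=0 FIRE
t=3: input=5 -> V=0 FIRE
t=4: input=3 -> V=0 FIRE
t=5: input=2 -> V=0 FIRE
t=6: input=5 -> V=0 FIRE
t=7: input=2 -> V=0 FIRE
t=8: input=2 -> V=0 FIRE
t=9: input=1 -> V=7
t=10: input=2 -> V=0 FIRE
t=11: input=2 -> V=0 FIRE

Answer: 0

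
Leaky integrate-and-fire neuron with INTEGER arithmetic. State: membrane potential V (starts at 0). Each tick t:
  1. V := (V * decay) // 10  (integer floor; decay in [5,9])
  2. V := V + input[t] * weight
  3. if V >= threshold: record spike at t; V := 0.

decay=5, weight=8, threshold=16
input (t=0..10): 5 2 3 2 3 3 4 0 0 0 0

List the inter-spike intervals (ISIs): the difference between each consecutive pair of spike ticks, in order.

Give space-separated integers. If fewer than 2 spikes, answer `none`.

t=0: input=5 -> V=0 FIRE
t=1: input=2 -> V=0 FIRE
t=2: input=3 -> V=0 FIRE
t=3: input=2 -> V=0 FIRE
t=4: input=3 -> V=0 FIRE
t=5: input=3 -> V=0 FIRE
t=6: input=4 -> V=0 FIRE
t=7: input=0 -> V=0
t=8: input=0 -> V=0
t=9: input=0 -> V=0
t=10: input=0 -> V=0

Answer: 1 1 1 1 1 1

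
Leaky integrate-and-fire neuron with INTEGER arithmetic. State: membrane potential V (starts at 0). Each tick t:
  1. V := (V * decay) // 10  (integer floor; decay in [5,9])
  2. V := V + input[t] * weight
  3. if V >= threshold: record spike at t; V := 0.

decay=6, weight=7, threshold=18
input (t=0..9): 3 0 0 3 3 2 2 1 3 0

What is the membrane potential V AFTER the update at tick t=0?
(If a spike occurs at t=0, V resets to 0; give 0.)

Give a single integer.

Answer: 0

Derivation:
t=0: input=3 -> V=0 FIRE
t=1: input=0 -> V=0
t=2: input=0 -> V=0
t=3: input=3 -> V=0 FIRE
t=4: input=3 -> V=0 FIRE
t=5: input=2 -> V=14
t=6: input=2 -> V=0 FIRE
t=7: input=1 -> V=7
t=8: input=3 -> V=0 FIRE
t=9: input=0 -> V=0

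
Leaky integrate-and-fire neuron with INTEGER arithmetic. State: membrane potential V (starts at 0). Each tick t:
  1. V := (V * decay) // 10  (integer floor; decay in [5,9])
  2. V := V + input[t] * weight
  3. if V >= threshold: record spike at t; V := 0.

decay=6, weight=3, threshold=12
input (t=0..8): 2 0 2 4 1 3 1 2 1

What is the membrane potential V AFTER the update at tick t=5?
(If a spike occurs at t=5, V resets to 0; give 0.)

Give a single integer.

Answer: 10

Derivation:
t=0: input=2 -> V=6
t=1: input=0 -> V=3
t=2: input=2 -> V=7
t=3: input=4 -> V=0 FIRE
t=4: input=1 -> V=3
t=5: input=3 -> V=10
t=6: input=1 -> V=9
t=7: input=2 -> V=11
t=8: input=1 -> V=9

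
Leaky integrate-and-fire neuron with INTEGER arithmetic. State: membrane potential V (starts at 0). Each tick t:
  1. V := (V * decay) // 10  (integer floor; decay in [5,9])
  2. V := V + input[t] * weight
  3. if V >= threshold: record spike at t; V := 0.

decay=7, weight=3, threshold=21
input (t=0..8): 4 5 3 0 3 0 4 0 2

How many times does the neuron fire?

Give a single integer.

t=0: input=4 -> V=12
t=1: input=5 -> V=0 FIRE
t=2: input=3 -> V=9
t=3: input=0 -> V=6
t=4: input=3 -> V=13
t=5: input=0 -> V=9
t=6: input=4 -> V=18
t=7: input=0 -> V=12
t=8: input=2 -> V=14

Answer: 1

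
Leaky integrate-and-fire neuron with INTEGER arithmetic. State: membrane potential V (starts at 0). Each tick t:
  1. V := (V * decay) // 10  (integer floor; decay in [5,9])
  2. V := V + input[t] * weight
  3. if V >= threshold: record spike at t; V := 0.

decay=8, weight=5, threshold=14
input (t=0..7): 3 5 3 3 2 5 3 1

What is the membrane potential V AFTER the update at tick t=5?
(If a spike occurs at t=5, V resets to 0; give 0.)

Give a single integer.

Answer: 0

Derivation:
t=0: input=3 -> V=0 FIRE
t=1: input=5 -> V=0 FIRE
t=2: input=3 -> V=0 FIRE
t=3: input=3 -> V=0 FIRE
t=4: input=2 -> V=10
t=5: input=5 -> V=0 FIRE
t=6: input=3 -> V=0 FIRE
t=7: input=1 -> V=5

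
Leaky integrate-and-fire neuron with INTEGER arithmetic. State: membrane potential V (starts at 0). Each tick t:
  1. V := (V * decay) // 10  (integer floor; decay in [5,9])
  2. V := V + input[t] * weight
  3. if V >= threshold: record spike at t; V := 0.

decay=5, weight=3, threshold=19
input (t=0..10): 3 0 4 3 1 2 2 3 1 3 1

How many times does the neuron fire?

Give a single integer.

Answer: 0

Derivation:
t=0: input=3 -> V=9
t=1: input=0 -> V=4
t=2: input=4 -> V=14
t=3: input=3 -> V=16
t=4: input=1 -> V=11
t=5: input=2 -> V=11
t=6: input=2 -> V=11
t=7: input=3 -> V=14
t=8: input=1 -> V=10
t=9: input=3 -> V=14
t=10: input=1 -> V=10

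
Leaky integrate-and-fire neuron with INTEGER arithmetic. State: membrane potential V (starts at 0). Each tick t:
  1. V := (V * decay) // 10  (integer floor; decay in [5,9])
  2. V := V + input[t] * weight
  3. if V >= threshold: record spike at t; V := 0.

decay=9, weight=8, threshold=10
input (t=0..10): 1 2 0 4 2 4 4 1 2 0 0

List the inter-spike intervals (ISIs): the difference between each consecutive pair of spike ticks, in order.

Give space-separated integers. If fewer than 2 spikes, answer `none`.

t=0: input=1 -> V=8
t=1: input=2 -> V=0 FIRE
t=2: input=0 -> V=0
t=3: input=4 -> V=0 FIRE
t=4: input=2 -> V=0 FIRE
t=5: input=4 -> V=0 FIRE
t=6: input=4 -> V=0 FIRE
t=7: input=1 -> V=8
t=8: input=2 -> V=0 FIRE
t=9: input=0 -> V=0
t=10: input=0 -> V=0

Answer: 2 1 1 1 2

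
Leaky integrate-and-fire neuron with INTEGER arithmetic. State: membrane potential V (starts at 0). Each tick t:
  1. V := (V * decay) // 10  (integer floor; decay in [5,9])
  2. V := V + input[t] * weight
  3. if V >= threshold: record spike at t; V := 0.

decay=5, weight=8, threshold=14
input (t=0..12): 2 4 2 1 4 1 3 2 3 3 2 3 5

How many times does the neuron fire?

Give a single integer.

t=0: input=2 -> V=0 FIRE
t=1: input=4 -> V=0 FIRE
t=2: input=2 -> V=0 FIRE
t=3: input=1 -> V=8
t=4: input=4 -> V=0 FIRE
t=5: input=1 -> V=8
t=6: input=3 -> V=0 FIRE
t=7: input=2 -> V=0 FIRE
t=8: input=3 -> V=0 FIRE
t=9: input=3 -> V=0 FIRE
t=10: input=2 -> V=0 FIRE
t=11: input=3 -> V=0 FIRE
t=12: input=5 -> V=0 FIRE

Answer: 11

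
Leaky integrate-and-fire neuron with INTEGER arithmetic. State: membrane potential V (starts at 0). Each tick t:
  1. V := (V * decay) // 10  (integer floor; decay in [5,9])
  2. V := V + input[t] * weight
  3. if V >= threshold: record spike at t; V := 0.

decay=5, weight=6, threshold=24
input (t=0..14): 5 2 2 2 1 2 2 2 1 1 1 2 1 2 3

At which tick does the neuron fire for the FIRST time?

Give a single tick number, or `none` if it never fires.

Answer: 0

Derivation:
t=0: input=5 -> V=0 FIRE
t=1: input=2 -> V=12
t=2: input=2 -> V=18
t=3: input=2 -> V=21
t=4: input=1 -> V=16
t=5: input=2 -> V=20
t=6: input=2 -> V=22
t=7: input=2 -> V=23
t=8: input=1 -> V=17
t=9: input=1 -> V=14
t=10: input=1 -> V=13
t=11: input=2 -> V=18
t=12: input=1 -> V=15
t=13: input=2 -> V=19
t=14: input=3 -> V=0 FIRE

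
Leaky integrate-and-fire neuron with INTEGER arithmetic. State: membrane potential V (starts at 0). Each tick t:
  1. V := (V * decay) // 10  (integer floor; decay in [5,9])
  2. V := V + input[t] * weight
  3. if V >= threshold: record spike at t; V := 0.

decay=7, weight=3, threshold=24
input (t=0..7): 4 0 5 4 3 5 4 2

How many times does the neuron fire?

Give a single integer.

Answer: 2

Derivation:
t=0: input=4 -> V=12
t=1: input=0 -> V=8
t=2: input=5 -> V=20
t=3: input=4 -> V=0 FIRE
t=4: input=3 -> V=9
t=5: input=5 -> V=21
t=6: input=4 -> V=0 FIRE
t=7: input=2 -> V=6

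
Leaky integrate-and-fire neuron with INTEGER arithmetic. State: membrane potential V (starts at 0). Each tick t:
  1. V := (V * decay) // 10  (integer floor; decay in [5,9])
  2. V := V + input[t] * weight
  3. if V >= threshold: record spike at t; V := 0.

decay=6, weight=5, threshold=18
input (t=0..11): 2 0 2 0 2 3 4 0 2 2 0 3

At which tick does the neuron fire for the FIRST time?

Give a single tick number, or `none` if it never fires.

Answer: 5

Derivation:
t=0: input=2 -> V=10
t=1: input=0 -> V=6
t=2: input=2 -> V=13
t=3: input=0 -> V=7
t=4: input=2 -> V=14
t=5: input=3 -> V=0 FIRE
t=6: input=4 -> V=0 FIRE
t=7: input=0 -> V=0
t=8: input=2 -> V=10
t=9: input=2 -> V=16
t=10: input=0 -> V=9
t=11: input=3 -> V=0 FIRE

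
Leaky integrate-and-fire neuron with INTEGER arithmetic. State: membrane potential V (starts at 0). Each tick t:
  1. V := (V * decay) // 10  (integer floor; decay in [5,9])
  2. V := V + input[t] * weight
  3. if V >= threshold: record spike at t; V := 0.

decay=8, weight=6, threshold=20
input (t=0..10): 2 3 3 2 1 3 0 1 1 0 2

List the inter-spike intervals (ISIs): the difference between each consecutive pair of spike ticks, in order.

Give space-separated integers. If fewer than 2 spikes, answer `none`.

Answer: 2 2

Derivation:
t=0: input=2 -> V=12
t=1: input=3 -> V=0 FIRE
t=2: input=3 -> V=18
t=3: input=2 -> V=0 FIRE
t=4: input=1 -> V=6
t=5: input=3 -> V=0 FIRE
t=6: input=0 -> V=0
t=7: input=1 -> V=6
t=8: input=1 -> V=10
t=9: input=0 -> V=8
t=10: input=2 -> V=18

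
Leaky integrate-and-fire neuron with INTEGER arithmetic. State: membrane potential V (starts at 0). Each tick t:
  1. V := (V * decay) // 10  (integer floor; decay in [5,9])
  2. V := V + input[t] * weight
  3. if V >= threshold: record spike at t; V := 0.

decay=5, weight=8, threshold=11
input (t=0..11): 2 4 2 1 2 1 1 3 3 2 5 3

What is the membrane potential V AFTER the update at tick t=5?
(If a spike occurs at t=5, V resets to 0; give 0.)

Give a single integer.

t=0: input=2 -> V=0 FIRE
t=1: input=4 -> V=0 FIRE
t=2: input=2 -> V=0 FIRE
t=3: input=1 -> V=8
t=4: input=2 -> V=0 FIRE
t=5: input=1 -> V=8
t=6: input=1 -> V=0 FIRE
t=7: input=3 -> V=0 FIRE
t=8: input=3 -> V=0 FIRE
t=9: input=2 -> V=0 FIRE
t=10: input=5 -> V=0 FIRE
t=11: input=3 -> V=0 FIRE

Answer: 8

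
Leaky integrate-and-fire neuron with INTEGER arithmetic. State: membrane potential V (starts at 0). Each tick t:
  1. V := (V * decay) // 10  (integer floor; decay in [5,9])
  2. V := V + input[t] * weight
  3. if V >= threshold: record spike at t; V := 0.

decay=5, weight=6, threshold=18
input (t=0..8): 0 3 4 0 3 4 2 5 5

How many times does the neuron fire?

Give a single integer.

Answer: 6

Derivation:
t=0: input=0 -> V=0
t=1: input=3 -> V=0 FIRE
t=2: input=4 -> V=0 FIRE
t=3: input=0 -> V=0
t=4: input=3 -> V=0 FIRE
t=5: input=4 -> V=0 FIRE
t=6: input=2 -> V=12
t=7: input=5 -> V=0 FIRE
t=8: input=5 -> V=0 FIRE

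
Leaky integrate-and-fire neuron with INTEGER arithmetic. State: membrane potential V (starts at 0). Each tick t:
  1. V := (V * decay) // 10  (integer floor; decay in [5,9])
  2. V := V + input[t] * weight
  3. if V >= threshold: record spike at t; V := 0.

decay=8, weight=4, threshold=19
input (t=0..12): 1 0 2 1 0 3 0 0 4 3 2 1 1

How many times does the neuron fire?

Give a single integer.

Answer: 2

Derivation:
t=0: input=1 -> V=4
t=1: input=0 -> V=3
t=2: input=2 -> V=10
t=3: input=1 -> V=12
t=4: input=0 -> V=9
t=5: input=3 -> V=0 FIRE
t=6: input=0 -> V=0
t=7: input=0 -> V=0
t=8: input=4 -> V=16
t=9: input=3 -> V=0 FIRE
t=10: input=2 -> V=8
t=11: input=1 -> V=10
t=12: input=1 -> V=12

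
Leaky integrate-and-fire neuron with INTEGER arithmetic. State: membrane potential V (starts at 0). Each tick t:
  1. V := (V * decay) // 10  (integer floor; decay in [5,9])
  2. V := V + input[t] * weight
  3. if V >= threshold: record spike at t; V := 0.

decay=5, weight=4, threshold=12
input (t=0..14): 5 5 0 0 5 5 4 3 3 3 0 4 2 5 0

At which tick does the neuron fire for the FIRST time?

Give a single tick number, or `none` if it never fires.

Answer: 0

Derivation:
t=0: input=5 -> V=0 FIRE
t=1: input=5 -> V=0 FIRE
t=2: input=0 -> V=0
t=3: input=0 -> V=0
t=4: input=5 -> V=0 FIRE
t=5: input=5 -> V=0 FIRE
t=6: input=4 -> V=0 FIRE
t=7: input=3 -> V=0 FIRE
t=8: input=3 -> V=0 FIRE
t=9: input=3 -> V=0 FIRE
t=10: input=0 -> V=0
t=11: input=4 -> V=0 FIRE
t=12: input=2 -> V=8
t=13: input=5 -> V=0 FIRE
t=14: input=0 -> V=0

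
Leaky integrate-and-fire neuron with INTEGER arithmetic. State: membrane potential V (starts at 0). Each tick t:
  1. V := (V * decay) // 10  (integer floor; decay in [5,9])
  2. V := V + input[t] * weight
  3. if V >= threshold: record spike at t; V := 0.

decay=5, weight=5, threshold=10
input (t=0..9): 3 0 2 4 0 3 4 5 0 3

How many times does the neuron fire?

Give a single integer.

t=0: input=3 -> V=0 FIRE
t=1: input=0 -> V=0
t=2: input=2 -> V=0 FIRE
t=3: input=4 -> V=0 FIRE
t=4: input=0 -> V=0
t=5: input=3 -> V=0 FIRE
t=6: input=4 -> V=0 FIRE
t=7: input=5 -> V=0 FIRE
t=8: input=0 -> V=0
t=9: input=3 -> V=0 FIRE

Answer: 7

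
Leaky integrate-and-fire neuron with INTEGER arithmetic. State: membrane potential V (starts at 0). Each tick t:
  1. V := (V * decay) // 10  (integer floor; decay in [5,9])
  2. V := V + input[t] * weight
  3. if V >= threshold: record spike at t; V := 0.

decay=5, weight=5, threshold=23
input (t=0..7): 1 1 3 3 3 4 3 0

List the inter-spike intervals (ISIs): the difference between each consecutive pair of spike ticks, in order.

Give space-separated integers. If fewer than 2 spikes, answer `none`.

Answer: 2

Derivation:
t=0: input=1 -> V=5
t=1: input=1 -> V=7
t=2: input=3 -> V=18
t=3: input=3 -> V=0 FIRE
t=4: input=3 -> V=15
t=5: input=4 -> V=0 FIRE
t=6: input=3 -> V=15
t=7: input=0 -> V=7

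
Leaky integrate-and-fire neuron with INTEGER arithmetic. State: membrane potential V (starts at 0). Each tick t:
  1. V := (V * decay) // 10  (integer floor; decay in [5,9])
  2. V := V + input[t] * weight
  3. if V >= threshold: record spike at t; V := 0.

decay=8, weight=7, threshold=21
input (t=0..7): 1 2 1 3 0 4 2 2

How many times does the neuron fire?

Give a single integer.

t=0: input=1 -> V=7
t=1: input=2 -> V=19
t=2: input=1 -> V=0 FIRE
t=3: input=3 -> V=0 FIRE
t=4: input=0 -> V=0
t=5: input=4 -> V=0 FIRE
t=6: input=2 -> V=14
t=7: input=2 -> V=0 FIRE

Answer: 4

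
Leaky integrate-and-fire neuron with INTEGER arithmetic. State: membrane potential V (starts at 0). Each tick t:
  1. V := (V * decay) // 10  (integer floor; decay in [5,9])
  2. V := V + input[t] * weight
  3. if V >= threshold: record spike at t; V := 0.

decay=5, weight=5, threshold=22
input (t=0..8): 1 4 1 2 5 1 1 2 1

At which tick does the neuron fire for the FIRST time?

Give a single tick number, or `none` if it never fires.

Answer: 1

Derivation:
t=0: input=1 -> V=5
t=1: input=4 -> V=0 FIRE
t=2: input=1 -> V=5
t=3: input=2 -> V=12
t=4: input=5 -> V=0 FIRE
t=5: input=1 -> V=5
t=6: input=1 -> V=7
t=7: input=2 -> V=13
t=8: input=1 -> V=11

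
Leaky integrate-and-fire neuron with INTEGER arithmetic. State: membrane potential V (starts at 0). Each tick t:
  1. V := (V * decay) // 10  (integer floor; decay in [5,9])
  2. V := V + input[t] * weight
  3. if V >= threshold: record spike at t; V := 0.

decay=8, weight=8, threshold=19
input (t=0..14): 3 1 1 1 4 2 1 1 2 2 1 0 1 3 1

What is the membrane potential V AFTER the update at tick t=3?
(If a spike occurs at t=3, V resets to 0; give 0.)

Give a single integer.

Answer: 0

Derivation:
t=0: input=3 -> V=0 FIRE
t=1: input=1 -> V=8
t=2: input=1 -> V=14
t=3: input=1 -> V=0 FIRE
t=4: input=4 -> V=0 FIRE
t=5: input=2 -> V=16
t=6: input=1 -> V=0 FIRE
t=7: input=1 -> V=8
t=8: input=2 -> V=0 FIRE
t=9: input=2 -> V=16
t=10: input=1 -> V=0 FIRE
t=11: input=0 -> V=0
t=12: input=1 -> V=8
t=13: input=3 -> V=0 FIRE
t=14: input=1 -> V=8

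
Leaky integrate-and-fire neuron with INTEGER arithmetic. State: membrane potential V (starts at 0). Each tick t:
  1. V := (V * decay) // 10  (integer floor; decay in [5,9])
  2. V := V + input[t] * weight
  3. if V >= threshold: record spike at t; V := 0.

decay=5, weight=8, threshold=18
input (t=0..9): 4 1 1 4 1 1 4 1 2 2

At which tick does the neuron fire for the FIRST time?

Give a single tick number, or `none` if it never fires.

Answer: 0

Derivation:
t=0: input=4 -> V=0 FIRE
t=1: input=1 -> V=8
t=2: input=1 -> V=12
t=3: input=4 -> V=0 FIRE
t=4: input=1 -> V=8
t=5: input=1 -> V=12
t=6: input=4 -> V=0 FIRE
t=7: input=1 -> V=8
t=8: input=2 -> V=0 FIRE
t=9: input=2 -> V=16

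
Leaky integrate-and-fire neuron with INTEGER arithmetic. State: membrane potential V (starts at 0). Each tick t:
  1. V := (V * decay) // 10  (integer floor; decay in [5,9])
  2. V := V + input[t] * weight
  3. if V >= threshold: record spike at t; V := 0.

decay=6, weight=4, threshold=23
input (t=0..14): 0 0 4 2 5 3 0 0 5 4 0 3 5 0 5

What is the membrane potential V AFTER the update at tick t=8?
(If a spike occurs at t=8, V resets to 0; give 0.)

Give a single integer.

t=0: input=0 -> V=0
t=1: input=0 -> V=0
t=2: input=4 -> V=16
t=3: input=2 -> V=17
t=4: input=5 -> V=0 FIRE
t=5: input=3 -> V=12
t=6: input=0 -> V=7
t=7: input=0 -> V=4
t=8: input=5 -> V=22
t=9: input=4 -> V=0 FIRE
t=10: input=0 -> V=0
t=11: input=3 -> V=12
t=12: input=5 -> V=0 FIRE
t=13: input=0 -> V=0
t=14: input=5 -> V=20

Answer: 22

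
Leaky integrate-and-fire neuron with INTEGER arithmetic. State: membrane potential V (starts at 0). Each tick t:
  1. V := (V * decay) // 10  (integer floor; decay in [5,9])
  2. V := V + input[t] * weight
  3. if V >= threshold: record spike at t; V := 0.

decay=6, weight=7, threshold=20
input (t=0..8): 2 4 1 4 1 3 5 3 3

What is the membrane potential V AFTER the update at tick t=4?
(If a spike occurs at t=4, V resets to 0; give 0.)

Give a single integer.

Answer: 7

Derivation:
t=0: input=2 -> V=14
t=1: input=4 -> V=0 FIRE
t=2: input=1 -> V=7
t=3: input=4 -> V=0 FIRE
t=4: input=1 -> V=7
t=5: input=3 -> V=0 FIRE
t=6: input=5 -> V=0 FIRE
t=7: input=3 -> V=0 FIRE
t=8: input=3 -> V=0 FIRE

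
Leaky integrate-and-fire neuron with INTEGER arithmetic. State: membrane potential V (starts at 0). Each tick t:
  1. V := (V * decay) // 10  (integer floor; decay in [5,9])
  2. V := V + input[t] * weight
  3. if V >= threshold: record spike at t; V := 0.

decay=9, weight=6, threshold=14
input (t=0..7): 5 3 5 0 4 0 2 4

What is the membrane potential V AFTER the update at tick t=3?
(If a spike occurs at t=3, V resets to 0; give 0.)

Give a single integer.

Answer: 0

Derivation:
t=0: input=5 -> V=0 FIRE
t=1: input=3 -> V=0 FIRE
t=2: input=5 -> V=0 FIRE
t=3: input=0 -> V=0
t=4: input=4 -> V=0 FIRE
t=5: input=0 -> V=0
t=6: input=2 -> V=12
t=7: input=4 -> V=0 FIRE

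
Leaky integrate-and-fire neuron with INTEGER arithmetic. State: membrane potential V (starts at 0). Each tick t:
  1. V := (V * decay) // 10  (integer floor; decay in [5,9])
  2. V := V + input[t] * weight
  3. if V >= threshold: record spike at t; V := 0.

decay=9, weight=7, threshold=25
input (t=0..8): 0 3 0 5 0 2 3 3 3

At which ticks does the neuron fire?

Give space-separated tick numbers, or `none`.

t=0: input=0 -> V=0
t=1: input=3 -> V=21
t=2: input=0 -> V=18
t=3: input=5 -> V=0 FIRE
t=4: input=0 -> V=0
t=5: input=2 -> V=14
t=6: input=3 -> V=0 FIRE
t=7: input=3 -> V=21
t=8: input=3 -> V=0 FIRE

Answer: 3 6 8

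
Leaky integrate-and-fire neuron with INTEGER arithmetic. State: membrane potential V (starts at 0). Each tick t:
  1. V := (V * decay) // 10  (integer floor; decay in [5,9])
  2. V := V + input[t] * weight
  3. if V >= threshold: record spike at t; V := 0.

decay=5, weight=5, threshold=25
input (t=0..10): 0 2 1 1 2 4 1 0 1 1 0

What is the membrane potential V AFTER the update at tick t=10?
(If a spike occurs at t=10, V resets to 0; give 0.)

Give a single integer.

Answer: 4

Derivation:
t=0: input=0 -> V=0
t=1: input=2 -> V=10
t=2: input=1 -> V=10
t=3: input=1 -> V=10
t=4: input=2 -> V=15
t=5: input=4 -> V=0 FIRE
t=6: input=1 -> V=5
t=7: input=0 -> V=2
t=8: input=1 -> V=6
t=9: input=1 -> V=8
t=10: input=0 -> V=4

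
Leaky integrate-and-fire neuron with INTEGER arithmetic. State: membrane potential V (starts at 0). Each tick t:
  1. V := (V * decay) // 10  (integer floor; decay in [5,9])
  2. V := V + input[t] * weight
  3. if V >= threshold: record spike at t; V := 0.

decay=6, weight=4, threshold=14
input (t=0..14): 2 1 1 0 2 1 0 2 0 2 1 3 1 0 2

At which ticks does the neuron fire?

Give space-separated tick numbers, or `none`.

Answer: 11

Derivation:
t=0: input=2 -> V=8
t=1: input=1 -> V=8
t=2: input=1 -> V=8
t=3: input=0 -> V=4
t=4: input=2 -> V=10
t=5: input=1 -> V=10
t=6: input=0 -> V=6
t=7: input=2 -> V=11
t=8: input=0 -> V=6
t=9: input=2 -> V=11
t=10: input=1 -> V=10
t=11: input=3 -> V=0 FIRE
t=12: input=1 -> V=4
t=13: input=0 -> V=2
t=14: input=2 -> V=9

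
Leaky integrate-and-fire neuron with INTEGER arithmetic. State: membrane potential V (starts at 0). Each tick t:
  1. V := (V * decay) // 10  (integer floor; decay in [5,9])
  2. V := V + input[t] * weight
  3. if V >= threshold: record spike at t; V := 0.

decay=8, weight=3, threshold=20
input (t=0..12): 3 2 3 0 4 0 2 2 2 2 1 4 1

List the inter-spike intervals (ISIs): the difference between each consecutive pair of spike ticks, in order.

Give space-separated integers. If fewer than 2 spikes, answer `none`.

Answer: 7

Derivation:
t=0: input=3 -> V=9
t=1: input=2 -> V=13
t=2: input=3 -> V=19
t=3: input=0 -> V=15
t=4: input=4 -> V=0 FIRE
t=5: input=0 -> V=0
t=6: input=2 -> V=6
t=7: input=2 -> V=10
t=8: input=2 -> V=14
t=9: input=2 -> V=17
t=10: input=1 -> V=16
t=11: input=4 -> V=0 FIRE
t=12: input=1 -> V=3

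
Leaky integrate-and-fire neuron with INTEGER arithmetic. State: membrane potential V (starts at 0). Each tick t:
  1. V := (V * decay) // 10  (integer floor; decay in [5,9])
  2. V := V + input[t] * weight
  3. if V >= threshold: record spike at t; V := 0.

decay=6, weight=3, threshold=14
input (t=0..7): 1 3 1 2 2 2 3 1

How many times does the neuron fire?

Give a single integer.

Answer: 1

Derivation:
t=0: input=1 -> V=3
t=1: input=3 -> V=10
t=2: input=1 -> V=9
t=3: input=2 -> V=11
t=4: input=2 -> V=12
t=5: input=2 -> V=13
t=6: input=3 -> V=0 FIRE
t=7: input=1 -> V=3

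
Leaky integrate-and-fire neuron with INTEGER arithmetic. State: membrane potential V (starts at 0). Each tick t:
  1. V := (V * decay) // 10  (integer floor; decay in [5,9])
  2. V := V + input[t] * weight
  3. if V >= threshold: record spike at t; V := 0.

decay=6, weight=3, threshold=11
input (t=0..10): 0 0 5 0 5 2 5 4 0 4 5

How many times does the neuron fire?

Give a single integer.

t=0: input=0 -> V=0
t=1: input=0 -> V=0
t=2: input=5 -> V=0 FIRE
t=3: input=0 -> V=0
t=4: input=5 -> V=0 FIRE
t=5: input=2 -> V=6
t=6: input=5 -> V=0 FIRE
t=7: input=4 -> V=0 FIRE
t=8: input=0 -> V=0
t=9: input=4 -> V=0 FIRE
t=10: input=5 -> V=0 FIRE

Answer: 6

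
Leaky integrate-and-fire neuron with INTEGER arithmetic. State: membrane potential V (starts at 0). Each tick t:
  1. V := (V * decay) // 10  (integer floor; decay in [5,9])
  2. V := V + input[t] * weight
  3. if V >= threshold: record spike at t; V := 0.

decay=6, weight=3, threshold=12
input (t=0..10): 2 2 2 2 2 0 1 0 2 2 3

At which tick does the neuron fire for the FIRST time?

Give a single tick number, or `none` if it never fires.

Answer: 3

Derivation:
t=0: input=2 -> V=6
t=1: input=2 -> V=9
t=2: input=2 -> V=11
t=3: input=2 -> V=0 FIRE
t=4: input=2 -> V=6
t=5: input=0 -> V=3
t=6: input=1 -> V=4
t=7: input=0 -> V=2
t=8: input=2 -> V=7
t=9: input=2 -> V=10
t=10: input=3 -> V=0 FIRE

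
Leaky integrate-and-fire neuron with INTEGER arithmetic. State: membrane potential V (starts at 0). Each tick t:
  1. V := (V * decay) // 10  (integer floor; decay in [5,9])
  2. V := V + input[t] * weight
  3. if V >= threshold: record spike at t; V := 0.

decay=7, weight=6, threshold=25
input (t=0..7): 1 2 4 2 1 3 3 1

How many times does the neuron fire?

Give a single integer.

Answer: 2

Derivation:
t=0: input=1 -> V=6
t=1: input=2 -> V=16
t=2: input=4 -> V=0 FIRE
t=3: input=2 -> V=12
t=4: input=1 -> V=14
t=5: input=3 -> V=0 FIRE
t=6: input=3 -> V=18
t=7: input=1 -> V=18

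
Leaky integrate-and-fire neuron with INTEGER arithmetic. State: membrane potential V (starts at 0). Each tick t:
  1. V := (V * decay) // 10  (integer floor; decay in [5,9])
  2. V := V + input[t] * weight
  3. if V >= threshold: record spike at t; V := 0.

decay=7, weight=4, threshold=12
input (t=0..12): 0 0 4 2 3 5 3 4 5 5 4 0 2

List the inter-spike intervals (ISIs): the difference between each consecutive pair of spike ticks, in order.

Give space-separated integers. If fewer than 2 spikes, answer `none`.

t=0: input=0 -> V=0
t=1: input=0 -> V=0
t=2: input=4 -> V=0 FIRE
t=3: input=2 -> V=8
t=4: input=3 -> V=0 FIRE
t=5: input=5 -> V=0 FIRE
t=6: input=3 -> V=0 FIRE
t=7: input=4 -> V=0 FIRE
t=8: input=5 -> V=0 FIRE
t=9: input=5 -> V=0 FIRE
t=10: input=4 -> V=0 FIRE
t=11: input=0 -> V=0
t=12: input=2 -> V=8

Answer: 2 1 1 1 1 1 1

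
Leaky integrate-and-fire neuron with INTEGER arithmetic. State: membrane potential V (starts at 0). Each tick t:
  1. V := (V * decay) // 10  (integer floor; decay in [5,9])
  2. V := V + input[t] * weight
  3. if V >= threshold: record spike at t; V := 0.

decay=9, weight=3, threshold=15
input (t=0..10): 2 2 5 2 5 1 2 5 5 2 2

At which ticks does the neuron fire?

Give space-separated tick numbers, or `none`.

Answer: 2 4 7 8

Derivation:
t=0: input=2 -> V=6
t=1: input=2 -> V=11
t=2: input=5 -> V=0 FIRE
t=3: input=2 -> V=6
t=4: input=5 -> V=0 FIRE
t=5: input=1 -> V=3
t=6: input=2 -> V=8
t=7: input=5 -> V=0 FIRE
t=8: input=5 -> V=0 FIRE
t=9: input=2 -> V=6
t=10: input=2 -> V=11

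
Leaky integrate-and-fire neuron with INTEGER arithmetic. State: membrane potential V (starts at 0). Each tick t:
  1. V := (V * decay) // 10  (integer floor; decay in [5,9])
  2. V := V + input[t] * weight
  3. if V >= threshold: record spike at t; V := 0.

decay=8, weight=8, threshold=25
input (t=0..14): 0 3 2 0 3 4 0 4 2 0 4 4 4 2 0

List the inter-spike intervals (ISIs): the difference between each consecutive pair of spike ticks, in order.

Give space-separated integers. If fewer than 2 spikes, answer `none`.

t=0: input=0 -> V=0
t=1: input=3 -> V=24
t=2: input=2 -> V=0 FIRE
t=3: input=0 -> V=0
t=4: input=3 -> V=24
t=5: input=4 -> V=0 FIRE
t=6: input=0 -> V=0
t=7: input=4 -> V=0 FIRE
t=8: input=2 -> V=16
t=9: input=0 -> V=12
t=10: input=4 -> V=0 FIRE
t=11: input=4 -> V=0 FIRE
t=12: input=4 -> V=0 FIRE
t=13: input=2 -> V=16
t=14: input=0 -> V=12

Answer: 3 2 3 1 1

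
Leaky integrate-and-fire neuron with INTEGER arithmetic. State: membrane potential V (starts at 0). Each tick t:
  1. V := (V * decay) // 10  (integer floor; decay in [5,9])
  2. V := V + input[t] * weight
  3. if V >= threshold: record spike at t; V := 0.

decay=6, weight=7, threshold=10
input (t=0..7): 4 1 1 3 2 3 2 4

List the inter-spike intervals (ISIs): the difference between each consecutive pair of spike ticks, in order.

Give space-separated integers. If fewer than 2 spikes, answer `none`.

t=0: input=4 -> V=0 FIRE
t=1: input=1 -> V=7
t=2: input=1 -> V=0 FIRE
t=3: input=3 -> V=0 FIRE
t=4: input=2 -> V=0 FIRE
t=5: input=3 -> V=0 FIRE
t=6: input=2 -> V=0 FIRE
t=7: input=4 -> V=0 FIRE

Answer: 2 1 1 1 1 1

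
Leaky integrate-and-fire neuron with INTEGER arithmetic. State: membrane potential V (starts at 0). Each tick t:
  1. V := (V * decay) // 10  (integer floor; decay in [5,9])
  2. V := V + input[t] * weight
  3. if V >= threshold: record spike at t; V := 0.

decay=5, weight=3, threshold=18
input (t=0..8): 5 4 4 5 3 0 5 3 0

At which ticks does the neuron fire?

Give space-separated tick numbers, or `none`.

Answer: 1 3

Derivation:
t=0: input=5 -> V=15
t=1: input=4 -> V=0 FIRE
t=2: input=4 -> V=12
t=3: input=5 -> V=0 FIRE
t=4: input=3 -> V=9
t=5: input=0 -> V=4
t=6: input=5 -> V=17
t=7: input=3 -> V=17
t=8: input=0 -> V=8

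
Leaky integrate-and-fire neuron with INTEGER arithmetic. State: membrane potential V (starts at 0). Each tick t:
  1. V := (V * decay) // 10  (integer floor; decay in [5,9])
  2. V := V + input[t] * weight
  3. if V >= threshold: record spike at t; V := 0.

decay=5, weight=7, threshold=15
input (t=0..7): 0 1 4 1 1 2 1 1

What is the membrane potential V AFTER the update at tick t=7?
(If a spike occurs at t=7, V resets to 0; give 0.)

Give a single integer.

t=0: input=0 -> V=0
t=1: input=1 -> V=7
t=2: input=4 -> V=0 FIRE
t=3: input=1 -> V=7
t=4: input=1 -> V=10
t=5: input=2 -> V=0 FIRE
t=6: input=1 -> V=7
t=7: input=1 -> V=10

Answer: 10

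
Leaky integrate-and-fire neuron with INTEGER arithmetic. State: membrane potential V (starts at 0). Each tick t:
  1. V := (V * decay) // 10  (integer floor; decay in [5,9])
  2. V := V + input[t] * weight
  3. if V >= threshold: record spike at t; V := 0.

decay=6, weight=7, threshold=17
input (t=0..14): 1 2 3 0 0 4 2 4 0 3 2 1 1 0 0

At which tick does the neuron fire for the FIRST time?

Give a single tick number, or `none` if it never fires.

t=0: input=1 -> V=7
t=1: input=2 -> V=0 FIRE
t=2: input=3 -> V=0 FIRE
t=3: input=0 -> V=0
t=4: input=0 -> V=0
t=5: input=4 -> V=0 FIRE
t=6: input=2 -> V=14
t=7: input=4 -> V=0 FIRE
t=8: input=0 -> V=0
t=9: input=3 -> V=0 FIRE
t=10: input=2 -> V=14
t=11: input=1 -> V=15
t=12: input=1 -> V=16
t=13: input=0 -> V=9
t=14: input=0 -> V=5

Answer: 1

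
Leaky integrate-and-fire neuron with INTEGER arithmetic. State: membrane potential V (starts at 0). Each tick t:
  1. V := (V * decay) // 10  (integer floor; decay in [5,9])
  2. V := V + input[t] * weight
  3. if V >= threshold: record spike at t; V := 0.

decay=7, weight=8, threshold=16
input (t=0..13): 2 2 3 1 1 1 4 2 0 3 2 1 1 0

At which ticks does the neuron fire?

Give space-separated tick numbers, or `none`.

Answer: 0 1 2 5 6 7 9 10

Derivation:
t=0: input=2 -> V=0 FIRE
t=1: input=2 -> V=0 FIRE
t=2: input=3 -> V=0 FIRE
t=3: input=1 -> V=8
t=4: input=1 -> V=13
t=5: input=1 -> V=0 FIRE
t=6: input=4 -> V=0 FIRE
t=7: input=2 -> V=0 FIRE
t=8: input=0 -> V=0
t=9: input=3 -> V=0 FIRE
t=10: input=2 -> V=0 FIRE
t=11: input=1 -> V=8
t=12: input=1 -> V=13
t=13: input=0 -> V=9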